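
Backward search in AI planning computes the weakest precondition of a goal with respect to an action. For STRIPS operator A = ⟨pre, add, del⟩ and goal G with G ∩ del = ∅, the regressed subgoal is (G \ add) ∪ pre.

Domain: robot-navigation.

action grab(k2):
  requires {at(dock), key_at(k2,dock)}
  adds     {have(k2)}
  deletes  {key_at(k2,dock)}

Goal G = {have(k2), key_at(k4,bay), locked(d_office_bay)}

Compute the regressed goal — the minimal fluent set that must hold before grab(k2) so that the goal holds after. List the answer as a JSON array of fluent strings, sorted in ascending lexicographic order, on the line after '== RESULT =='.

Compute (G \ add) ∪ pre:
  G ∩ del = {}  (empty — regression defined)
  G \ add = {have(k2), key_at(k4,bay), locked(d_office_bay)} \ {have(k2)} = {key_at(k4,bay), locked(d_office_bay)}
  ∪ pre   = {key_at(k4,bay), locked(d_office_bay)} ∪ {at(dock), key_at(k2,dock)}
          = {at(dock), key_at(k2,dock), key_at(k4,bay), locked(d_office_bay)}

== RESULT ==
["at(dock)", "key_at(k2,dock)", "key_at(k4,bay)", "locked(d_office_bay)"]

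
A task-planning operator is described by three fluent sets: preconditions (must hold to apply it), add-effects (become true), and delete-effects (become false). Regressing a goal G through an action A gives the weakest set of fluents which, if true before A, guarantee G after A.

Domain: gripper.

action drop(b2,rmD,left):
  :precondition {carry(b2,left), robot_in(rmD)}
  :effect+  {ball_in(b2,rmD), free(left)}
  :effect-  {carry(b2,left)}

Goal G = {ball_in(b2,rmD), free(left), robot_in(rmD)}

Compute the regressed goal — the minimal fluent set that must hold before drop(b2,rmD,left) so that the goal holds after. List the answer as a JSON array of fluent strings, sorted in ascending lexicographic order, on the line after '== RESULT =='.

Regress:
  G ∩ del = {}  (empty — regression defined)
  G \ add = {ball_in(b2,rmD), free(left), robot_in(rmD)} \ {ball_in(b2,rmD), free(left)} = {robot_in(rmD)}
  ∪ pre   = {robot_in(rmD)} ∪ {carry(b2,left), robot_in(rmD)}
          = {carry(b2,left), robot_in(rmD)}

== RESULT ==
["carry(b2,left)", "robot_in(rmD)"]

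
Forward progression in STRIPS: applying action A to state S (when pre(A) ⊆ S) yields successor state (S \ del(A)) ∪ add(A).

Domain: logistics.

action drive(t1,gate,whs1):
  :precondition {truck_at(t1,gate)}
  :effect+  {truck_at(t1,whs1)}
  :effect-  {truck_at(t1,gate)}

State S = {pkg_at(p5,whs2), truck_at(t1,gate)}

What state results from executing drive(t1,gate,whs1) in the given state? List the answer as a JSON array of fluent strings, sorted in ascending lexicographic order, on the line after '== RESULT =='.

Progress:
  pre ⊆ S: {truck_at(t1,gate)} ⊆ S  — applicable
  S \ del = {pkg_at(p5,whs2)}
  ∪ add   = {pkg_at(p5,whs2), truck_at(t1,whs1)}

== RESULT ==
["pkg_at(p5,whs2)", "truck_at(t1,whs1)"]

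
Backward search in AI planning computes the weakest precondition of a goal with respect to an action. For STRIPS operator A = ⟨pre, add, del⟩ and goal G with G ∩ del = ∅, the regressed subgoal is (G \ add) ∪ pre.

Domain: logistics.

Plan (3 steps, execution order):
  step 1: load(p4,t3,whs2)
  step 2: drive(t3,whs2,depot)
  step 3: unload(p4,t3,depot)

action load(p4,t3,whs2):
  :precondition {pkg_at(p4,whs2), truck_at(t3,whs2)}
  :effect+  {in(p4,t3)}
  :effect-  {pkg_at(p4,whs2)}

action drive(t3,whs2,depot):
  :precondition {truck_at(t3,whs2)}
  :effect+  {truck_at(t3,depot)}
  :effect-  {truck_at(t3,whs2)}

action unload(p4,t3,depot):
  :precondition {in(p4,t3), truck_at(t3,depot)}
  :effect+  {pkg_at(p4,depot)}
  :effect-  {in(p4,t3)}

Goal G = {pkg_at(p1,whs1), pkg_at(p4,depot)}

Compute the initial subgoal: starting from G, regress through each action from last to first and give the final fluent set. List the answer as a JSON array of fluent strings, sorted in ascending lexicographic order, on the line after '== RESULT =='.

Work backward from the goal:
  through step 3 (unload(p4,t3,depot)): drop {pkg_at(p4,depot)}, keep {pkg_at(p1,whs1)}, require {in(p4,t3), truck_at(t3,depot)}
    → {in(p4,t3), pkg_at(p1,whs1), truck_at(t3,depot)}
  through step 2 (drive(t3,whs2,depot)): drop {truck_at(t3,depot)}, keep {in(p4,t3), pkg_at(p1,whs1)}, require {truck_at(t3,whs2)}
    → {in(p4,t3), pkg_at(p1,whs1), truck_at(t3,whs2)}
  through step 1 (load(p4,t3,whs2)): drop {in(p4,t3)}, keep {pkg_at(p1,whs1), truck_at(t3,whs2)}, require {pkg_at(p4,whs2), truck_at(t3,whs2)}
    → {pkg_at(p1,whs1), pkg_at(p4,whs2), truck_at(t3,whs2)}

== RESULT ==
["pkg_at(p1,whs1)", "pkg_at(p4,whs2)", "truck_at(t3,whs2)"]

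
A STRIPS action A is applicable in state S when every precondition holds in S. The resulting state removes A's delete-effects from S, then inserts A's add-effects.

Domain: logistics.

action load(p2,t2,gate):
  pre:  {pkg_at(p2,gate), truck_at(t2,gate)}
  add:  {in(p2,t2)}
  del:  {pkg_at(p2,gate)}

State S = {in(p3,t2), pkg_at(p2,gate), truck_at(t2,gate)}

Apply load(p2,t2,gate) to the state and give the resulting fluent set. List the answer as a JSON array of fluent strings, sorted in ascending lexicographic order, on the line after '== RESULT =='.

Compute (S \ del) ∪ add:
  pre ⊆ S: {pkg_at(p2,gate), truck_at(t2,gate)} ⊆ S  — applicable
  S \ del = {in(p3,t2), truck_at(t2,gate)}
  ∪ add   = {in(p2,t2), in(p3,t2), truck_at(t2,gate)}

== RESULT ==
["in(p2,t2)", "in(p3,t2)", "truck_at(t2,gate)"]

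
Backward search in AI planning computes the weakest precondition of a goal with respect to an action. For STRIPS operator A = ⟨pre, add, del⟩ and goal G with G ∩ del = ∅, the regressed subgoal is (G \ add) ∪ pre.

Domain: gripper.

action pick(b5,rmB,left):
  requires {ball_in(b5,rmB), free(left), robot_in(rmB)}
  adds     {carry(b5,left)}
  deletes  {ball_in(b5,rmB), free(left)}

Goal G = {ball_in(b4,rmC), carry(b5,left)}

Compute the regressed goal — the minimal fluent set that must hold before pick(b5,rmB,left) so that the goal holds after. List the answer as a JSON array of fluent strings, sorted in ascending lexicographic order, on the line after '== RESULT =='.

Compute (G \ add) ∪ pre:
  G ∩ del = {}  (empty — regression defined)
  G \ add = {ball_in(b4,rmC), carry(b5,left)} \ {carry(b5,left)} = {ball_in(b4,rmC)}
  ∪ pre   = {ball_in(b4,rmC)} ∪ {ball_in(b5,rmB), free(left), robot_in(rmB)}
          = {ball_in(b4,rmC), ball_in(b5,rmB), free(left), robot_in(rmB)}

== RESULT ==
["ball_in(b4,rmC)", "ball_in(b5,rmB)", "free(left)", "robot_in(rmB)"]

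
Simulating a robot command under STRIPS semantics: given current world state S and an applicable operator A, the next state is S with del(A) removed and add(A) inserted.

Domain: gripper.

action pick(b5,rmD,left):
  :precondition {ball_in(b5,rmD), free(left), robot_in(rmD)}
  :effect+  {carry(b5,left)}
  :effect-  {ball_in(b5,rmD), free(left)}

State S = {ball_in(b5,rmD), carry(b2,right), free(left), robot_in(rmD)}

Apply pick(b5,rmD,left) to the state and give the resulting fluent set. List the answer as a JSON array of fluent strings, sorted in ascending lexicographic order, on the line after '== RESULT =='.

Compute (S \ del) ∪ add:
  pre ⊆ S: {ball_in(b5,rmD), free(left), robot_in(rmD)} ⊆ S  — applicable
  S \ del = {carry(b2,right), robot_in(rmD)}
  ∪ add   = {carry(b2,right), carry(b5,left), robot_in(rmD)}

== RESULT ==
["carry(b2,right)", "carry(b5,left)", "robot_in(rmD)"]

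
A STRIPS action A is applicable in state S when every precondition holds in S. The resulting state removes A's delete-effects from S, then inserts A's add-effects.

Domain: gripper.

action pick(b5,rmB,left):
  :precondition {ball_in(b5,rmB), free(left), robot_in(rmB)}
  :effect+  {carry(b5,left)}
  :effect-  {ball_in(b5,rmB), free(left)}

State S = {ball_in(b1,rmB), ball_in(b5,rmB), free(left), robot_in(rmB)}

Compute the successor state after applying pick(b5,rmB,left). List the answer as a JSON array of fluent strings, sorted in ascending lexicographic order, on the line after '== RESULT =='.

Progress:
  pre ⊆ S: {ball_in(b5,rmB), free(left), robot_in(rmB)} ⊆ S  — applicable
  S \ del = {ball_in(b1,rmB), robot_in(rmB)}
  ∪ add   = {ball_in(b1,rmB), carry(b5,left), robot_in(rmB)}

== RESULT ==
["ball_in(b1,rmB)", "carry(b5,left)", "robot_in(rmB)"]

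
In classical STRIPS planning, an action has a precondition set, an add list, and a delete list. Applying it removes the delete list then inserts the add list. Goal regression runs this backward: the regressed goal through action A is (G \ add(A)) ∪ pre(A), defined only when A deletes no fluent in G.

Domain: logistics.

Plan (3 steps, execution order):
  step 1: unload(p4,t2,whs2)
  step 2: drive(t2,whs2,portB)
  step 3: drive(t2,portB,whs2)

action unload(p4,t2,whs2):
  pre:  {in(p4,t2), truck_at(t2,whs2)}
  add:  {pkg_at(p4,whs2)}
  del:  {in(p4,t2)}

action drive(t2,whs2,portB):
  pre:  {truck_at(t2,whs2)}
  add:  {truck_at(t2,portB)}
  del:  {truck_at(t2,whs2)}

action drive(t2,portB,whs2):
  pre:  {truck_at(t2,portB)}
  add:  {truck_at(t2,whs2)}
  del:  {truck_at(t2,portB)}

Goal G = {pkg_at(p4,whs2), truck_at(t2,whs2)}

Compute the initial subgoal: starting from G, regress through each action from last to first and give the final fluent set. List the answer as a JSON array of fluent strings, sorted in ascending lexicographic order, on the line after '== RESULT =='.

Regress step by step:
  through step 3 (drive(t2,portB,whs2)): drop {truck_at(t2,whs2)}, keep {pkg_at(p4,whs2)}, require {truck_at(t2,portB)}
    → {pkg_at(p4,whs2), truck_at(t2,portB)}
  through step 2 (drive(t2,whs2,portB)): drop {truck_at(t2,portB)}, keep {pkg_at(p4,whs2)}, require {truck_at(t2,whs2)}
    → {pkg_at(p4,whs2), truck_at(t2,whs2)}
  through step 1 (unload(p4,t2,whs2)): drop {pkg_at(p4,whs2)}, keep {truck_at(t2,whs2)}, require {in(p4,t2), truck_at(t2,whs2)}
    → {in(p4,t2), truck_at(t2,whs2)}

== RESULT ==
["in(p4,t2)", "truck_at(t2,whs2)"]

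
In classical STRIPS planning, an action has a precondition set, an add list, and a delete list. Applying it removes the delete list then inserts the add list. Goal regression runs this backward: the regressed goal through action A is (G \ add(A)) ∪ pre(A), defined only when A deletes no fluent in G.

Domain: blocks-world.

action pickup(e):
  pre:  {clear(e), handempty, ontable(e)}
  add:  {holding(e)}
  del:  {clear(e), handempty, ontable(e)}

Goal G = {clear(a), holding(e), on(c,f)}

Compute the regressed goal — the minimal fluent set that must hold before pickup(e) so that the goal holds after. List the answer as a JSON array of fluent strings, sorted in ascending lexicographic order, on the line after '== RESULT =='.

Regress:
  G ∩ del = {}  (empty — regression defined)
  G \ add = {clear(a), holding(e), on(c,f)} \ {holding(e)} = {clear(a), on(c,f)}
  ∪ pre   = {clear(a), on(c,f)} ∪ {clear(e), handempty, ontable(e)}
          = {clear(a), clear(e), handempty, on(c,f), ontable(e)}

== RESULT ==
["clear(a)", "clear(e)", "handempty", "on(c,f)", "ontable(e)"]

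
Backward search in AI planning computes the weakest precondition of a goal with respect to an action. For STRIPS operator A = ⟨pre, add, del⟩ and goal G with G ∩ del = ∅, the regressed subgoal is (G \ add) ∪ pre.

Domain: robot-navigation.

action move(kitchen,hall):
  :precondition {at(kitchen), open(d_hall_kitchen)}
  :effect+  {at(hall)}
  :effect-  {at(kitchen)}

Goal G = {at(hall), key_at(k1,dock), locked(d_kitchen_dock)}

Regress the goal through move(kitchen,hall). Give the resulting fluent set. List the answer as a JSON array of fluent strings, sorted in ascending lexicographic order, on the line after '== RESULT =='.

Compute (G \ add) ∪ pre:
  G ∩ del = {}  (empty — regression defined)
  G \ add = {at(hall), key_at(k1,dock), locked(d_kitchen_dock)} \ {at(hall)} = {key_at(k1,dock), locked(d_kitchen_dock)}
  ∪ pre   = {key_at(k1,dock), locked(d_kitchen_dock)} ∪ {at(kitchen), open(d_hall_kitchen)}
          = {at(kitchen), key_at(k1,dock), locked(d_kitchen_dock), open(d_hall_kitchen)}

== RESULT ==
["at(kitchen)", "key_at(k1,dock)", "locked(d_kitchen_dock)", "open(d_hall_kitchen)"]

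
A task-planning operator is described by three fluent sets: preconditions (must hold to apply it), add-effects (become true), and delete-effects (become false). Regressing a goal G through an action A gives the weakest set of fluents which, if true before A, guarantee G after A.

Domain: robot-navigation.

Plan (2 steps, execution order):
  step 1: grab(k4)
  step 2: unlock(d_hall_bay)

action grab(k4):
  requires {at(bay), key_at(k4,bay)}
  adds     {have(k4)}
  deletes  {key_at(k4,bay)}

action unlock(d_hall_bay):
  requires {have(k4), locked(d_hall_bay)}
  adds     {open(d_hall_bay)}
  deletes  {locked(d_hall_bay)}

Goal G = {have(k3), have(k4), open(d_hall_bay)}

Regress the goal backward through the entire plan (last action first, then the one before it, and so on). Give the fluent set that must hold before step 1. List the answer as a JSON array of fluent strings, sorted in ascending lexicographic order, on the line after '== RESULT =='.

Regress step by step:
  through step 2 (unlock(d_hall_bay)): drop {open(d_hall_bay)}, keep {have(k3), have(k4)}, require {have(k4), locked(d_hall_bay)}
    → {have(k3), have(k4), locked(d_hall_bay)}
  through step 1 (grab(k4)): drop {have(k4)}, keep {have(k3), locked(d_hall_bay)}, require {at(bay), key_at(k4,bay)}
    → {at(bay), have(k3), key_at(k4,bay), locked(d_hall_bay)}

== RESULT ==
["at(bay)", "have(k3)", "key_at(k4,bay)", "locked(d_hall_bay)"]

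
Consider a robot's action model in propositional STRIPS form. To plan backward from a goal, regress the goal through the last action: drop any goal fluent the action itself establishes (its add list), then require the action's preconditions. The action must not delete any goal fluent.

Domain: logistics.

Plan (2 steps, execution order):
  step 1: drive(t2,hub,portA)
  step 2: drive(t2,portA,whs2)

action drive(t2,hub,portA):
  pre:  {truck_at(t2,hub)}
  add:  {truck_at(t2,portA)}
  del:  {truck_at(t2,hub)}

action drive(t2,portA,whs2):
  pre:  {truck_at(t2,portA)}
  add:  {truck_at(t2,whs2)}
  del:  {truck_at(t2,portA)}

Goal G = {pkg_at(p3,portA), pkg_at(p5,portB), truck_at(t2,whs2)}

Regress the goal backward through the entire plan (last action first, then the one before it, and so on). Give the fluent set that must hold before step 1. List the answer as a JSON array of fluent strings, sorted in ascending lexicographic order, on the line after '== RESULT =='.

Regress step by step:
  through step 2 (drive(t2,portA,whs2)): drop {truck_at(t2,whs2)}, keep {pkg_at(p3,portA), pkg_at(p5,portB)}, require {truck_at(t2,portA)}
    → {pkg_at(p3,portA), pkg_at(p5,portB), truck_at(t2,portA)}
  through step 1 (drive(t2,hub,portA)): drop {truck_at(t2,portA)}, keep {pkg_at(p3,portA), pkg_at(p5,portB)}, require {truck_at(t2,hub)}
    → {pkg_at(p3,portA), pkg_at(p5,portB), truck_at(t2,hub)}

== RESULT ==
["pkg_at(p3,portA)", "pkg_at(p5,portB)", "truck_at(t2,hub)"]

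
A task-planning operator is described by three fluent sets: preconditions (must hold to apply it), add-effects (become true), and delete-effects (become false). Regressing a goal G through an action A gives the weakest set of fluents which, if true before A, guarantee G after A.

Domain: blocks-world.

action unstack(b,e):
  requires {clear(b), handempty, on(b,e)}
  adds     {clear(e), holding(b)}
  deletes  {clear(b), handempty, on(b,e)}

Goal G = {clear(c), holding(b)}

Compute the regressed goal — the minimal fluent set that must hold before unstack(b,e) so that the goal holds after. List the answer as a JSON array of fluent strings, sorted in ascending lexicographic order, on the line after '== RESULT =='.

Compute (G \ add) ∪ pre:
  G ∩ del = {}  (empty — regression defined)
  G \ add = {clear(c), holding(b)} \ {clear(e), holding(b)} = {clear(c)}
  ∪ pre   = {clear(c)} ∪ {clear(b), handempty, on(b,e)}
          = {clear(b), clear(c), handempty, on(b,e)}

== RESULT ==
["clear(b)", "clear(c)", "handempty", "on(b,e)"]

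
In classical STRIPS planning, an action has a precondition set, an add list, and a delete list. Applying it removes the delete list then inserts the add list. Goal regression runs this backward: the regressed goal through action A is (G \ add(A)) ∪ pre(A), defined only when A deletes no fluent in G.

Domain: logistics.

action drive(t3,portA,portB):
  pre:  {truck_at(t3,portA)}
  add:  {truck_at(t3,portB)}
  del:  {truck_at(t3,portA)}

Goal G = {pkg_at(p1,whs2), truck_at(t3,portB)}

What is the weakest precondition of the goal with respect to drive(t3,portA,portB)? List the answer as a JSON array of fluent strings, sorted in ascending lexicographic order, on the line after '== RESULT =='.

Regress:
  G ∩ del = {}  (empty — regression defined)
  G \ add = {pkg_at(p1,whs2), truck_at(t3,portB)} \ {truck_at(t3,portB)} = {pkg_at(p1,whs2)}
  ∪ pre   = {pkg_at(p1,whs2)} ∪ {truck_at(t3,portA)}
          = {pkg_at(p1,whs2), truck_at(t3,portA)}

== RESULT ==
["pkg_at(p1,whs2)", "truck_at(t3,portA)"]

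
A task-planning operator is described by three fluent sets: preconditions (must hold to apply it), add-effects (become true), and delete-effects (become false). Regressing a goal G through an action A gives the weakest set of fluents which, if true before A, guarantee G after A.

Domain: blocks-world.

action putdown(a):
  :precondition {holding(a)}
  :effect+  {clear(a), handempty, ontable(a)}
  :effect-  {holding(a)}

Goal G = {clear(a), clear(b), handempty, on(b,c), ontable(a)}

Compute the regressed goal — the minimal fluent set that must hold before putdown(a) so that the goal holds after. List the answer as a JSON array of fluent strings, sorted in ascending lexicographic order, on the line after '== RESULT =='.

Regress:
  G ∩ del = {}  (empty — regression defined)
  G \ add = {clear(a), clear(b), handempty, on(b,c), ontable(a)} \ {clear(a), handempty, ontable(a)} = {clear(b), on(b,c)}
  ∪ pre   = {clear(b), on(b,c)} ∪ {holding(a)}
          = {clear(b), holding(a), on(b,c)}

== RESULT ==
["clear(b)", "holding(a)", "on(b,c)"]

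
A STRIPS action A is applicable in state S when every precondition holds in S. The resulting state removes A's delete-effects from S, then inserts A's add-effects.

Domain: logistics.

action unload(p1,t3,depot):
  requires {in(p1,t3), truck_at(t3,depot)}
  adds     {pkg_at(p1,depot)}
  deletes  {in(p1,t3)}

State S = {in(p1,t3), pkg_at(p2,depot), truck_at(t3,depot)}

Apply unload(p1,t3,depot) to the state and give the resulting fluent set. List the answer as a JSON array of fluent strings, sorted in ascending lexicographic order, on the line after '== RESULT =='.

Progress:
  pre ⊆ S: {in(p1,t3), truck_at(t3,depot)} ⊆ S  — applicable
  S \ del = {pkg_at(p2,depot), truck_at(t3,depot)}
  ∪ add   = {pkg_at(p1,depot), pkg_at(p2,depot), truck_at(t3,depot)}

== RESULT ==
["pkg_at(p1,depot)", "pkg_at(p2,depot)", "truck_at(t3,depot)"]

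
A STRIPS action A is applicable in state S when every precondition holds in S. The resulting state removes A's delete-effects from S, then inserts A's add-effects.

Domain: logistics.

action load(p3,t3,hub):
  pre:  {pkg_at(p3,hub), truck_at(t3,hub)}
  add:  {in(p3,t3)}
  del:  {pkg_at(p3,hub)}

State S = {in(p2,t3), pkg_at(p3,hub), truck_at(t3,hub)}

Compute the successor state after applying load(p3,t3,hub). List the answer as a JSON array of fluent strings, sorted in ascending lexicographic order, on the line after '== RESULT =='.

Compute (S \ del) ∪ add:
  pre ⊆ S: {pkg_at(p3,hub), truck_at(t3,hub)} ⊆ S  — applicable
  S \ del = {in(p2,t3), truck_at(t3,hub)}
  ∪ add   = {in(p2,t3), in(p3,t3), truck_at(t3,hub)}

== RESULT ==
["in(p2,t3)", "in(p3,t3)", "truck_at(t3,hub)"]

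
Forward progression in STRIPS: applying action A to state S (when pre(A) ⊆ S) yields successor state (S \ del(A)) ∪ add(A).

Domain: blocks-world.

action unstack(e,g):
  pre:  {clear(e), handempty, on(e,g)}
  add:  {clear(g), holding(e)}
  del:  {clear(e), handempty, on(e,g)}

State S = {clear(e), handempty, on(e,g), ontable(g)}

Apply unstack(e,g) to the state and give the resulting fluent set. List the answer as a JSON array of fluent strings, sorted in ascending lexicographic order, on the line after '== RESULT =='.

Progress:
  pre ⊆ S: {clear(e), handempty, on(e,g)} ⊆ S  — applicable
  S \ del = {ontable(g)}
  ∪ add   = {clear(g), holding(e), ontable(g)}

== RESULT ==
["clear(g)", "holding(e)", "ontable(g)"]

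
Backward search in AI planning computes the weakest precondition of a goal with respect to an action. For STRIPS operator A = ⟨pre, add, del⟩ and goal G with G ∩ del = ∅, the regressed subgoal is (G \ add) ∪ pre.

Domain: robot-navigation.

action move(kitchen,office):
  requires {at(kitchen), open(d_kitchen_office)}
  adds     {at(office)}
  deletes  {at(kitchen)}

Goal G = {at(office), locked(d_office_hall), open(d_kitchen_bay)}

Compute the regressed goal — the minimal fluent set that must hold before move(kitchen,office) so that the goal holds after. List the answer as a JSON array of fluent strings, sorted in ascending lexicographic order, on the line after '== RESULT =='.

Compute (G \ add) ∪ pre:
  G ∩ del = {}  (empty — regression defined)
  G \ add = {at(office), locked(d_office_hall), open(d_kitchen_bay)} \ {at(office)} = {locked(d_office_hall), open(d_kitchen_bay)}
  ∪ pre   = {locked(d_office_hall), open(d_kitchen_bay)} ∪ {at(kitchen), open(d_kitchen_office)}
          = {at(kitchen), locked(d_office_hall), open(d_kitchen_bay), open(d_kitchen_office)}

== RESULT ==
["at(kitchen)", "locked(d_office_hall)", "open(d_kitchen_bay)", "open(d_kitchen_office)"]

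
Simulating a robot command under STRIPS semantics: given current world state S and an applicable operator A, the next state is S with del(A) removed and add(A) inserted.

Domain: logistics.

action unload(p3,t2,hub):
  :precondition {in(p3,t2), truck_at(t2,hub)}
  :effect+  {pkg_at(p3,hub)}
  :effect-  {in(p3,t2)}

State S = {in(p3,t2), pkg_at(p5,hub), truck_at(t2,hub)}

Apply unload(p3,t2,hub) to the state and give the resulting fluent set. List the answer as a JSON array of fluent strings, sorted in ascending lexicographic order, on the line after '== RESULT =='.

Progress:
  pre ⊆ S: {in(p3,t2), truck_at(t2,hub)} ⊆ S  — applicable
  S \ del = {pkg_at(p5,hub), truck_at(t2,hub)}
  ∪ add   = {pkg_at(p3,hub), pkg_at(p5,hub), truck_at(t2,hub)}

== RESULT ==
["pkg_at(p3,hub)", "pkg_at(p5,hub)", "truck_at(t2,hub)"]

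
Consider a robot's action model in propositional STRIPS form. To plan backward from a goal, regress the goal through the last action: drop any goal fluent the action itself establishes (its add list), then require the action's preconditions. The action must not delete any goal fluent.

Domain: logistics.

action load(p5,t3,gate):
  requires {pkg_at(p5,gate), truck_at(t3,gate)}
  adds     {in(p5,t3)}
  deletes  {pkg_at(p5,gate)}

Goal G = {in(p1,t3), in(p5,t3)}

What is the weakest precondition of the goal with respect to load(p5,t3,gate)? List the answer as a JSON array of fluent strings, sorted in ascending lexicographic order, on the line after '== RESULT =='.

Compute (G \ add) ∪ pre:
  G ∩ del = {}  (empty — regression defined)
  G \ add = {in(p1,t3), in(p5,t3)} \ {in(p5,t3)} = {in(p1,t3)}
  ∪ pre   = {in(p1,t3)} ∪ {pkg_at(p5,gate), truck_at(t3,gate)}
          = {in(p1,t3), pkg_at(p5,gate), truck_at(t3,gate)}

== RESULT ==
["in(p1,t3)", "pkg_at(p5,gate)", "truck_at(t3,gate)"]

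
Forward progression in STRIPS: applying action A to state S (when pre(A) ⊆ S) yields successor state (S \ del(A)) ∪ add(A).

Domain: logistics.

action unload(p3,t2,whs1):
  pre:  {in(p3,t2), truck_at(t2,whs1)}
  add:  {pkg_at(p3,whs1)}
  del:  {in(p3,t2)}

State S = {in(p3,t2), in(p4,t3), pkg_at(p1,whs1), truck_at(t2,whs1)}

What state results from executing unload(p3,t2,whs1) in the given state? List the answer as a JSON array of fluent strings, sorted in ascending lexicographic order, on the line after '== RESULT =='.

Compute (S \ del) ∪ add:
  pre ⊆ S: {in(p3,t2), truck_at(t2,whs1)} ⊆ S  — applicable
  S \ del = {in(p4,t3), pkg_at(p1,whs1), truck_at(t2,whs1)}
  ∪ add   = {in(p4,t3), pkg_at(p1,whs1), pkg_at(p3,whs1), truck_at(t2,whs1)}

== RESULT ==
["in(p4,t3)", "pkg_at(p1,whs1)", "pkg_at(p3,whs1)", "truck_at(t2,whs1)"]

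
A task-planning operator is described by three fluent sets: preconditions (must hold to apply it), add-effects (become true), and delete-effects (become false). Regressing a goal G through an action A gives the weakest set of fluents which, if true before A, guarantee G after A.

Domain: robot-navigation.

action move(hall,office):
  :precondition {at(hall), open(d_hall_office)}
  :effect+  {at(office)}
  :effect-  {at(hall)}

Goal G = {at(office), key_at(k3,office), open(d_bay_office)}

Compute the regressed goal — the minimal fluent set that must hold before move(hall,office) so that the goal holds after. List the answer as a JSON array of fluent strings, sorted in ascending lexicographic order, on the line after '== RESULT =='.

Compute (G \ add) ∪ pre:
  G ∩ del = {}  (empty — regression defined)
  G \ add = {at(office), key_at(k3,office), open(d_bay_office)} \ {at(office)} = {key_at(k3,office), open(d_bay_office)}
  ∪ pre   = {key_at(k3,office), open(d_bay_office)} ∪ {at(hall), open(d_hall_office)}
          = {at(hall), key_at(k3,office), open(d_bay_office), open(d_hall_office)}

== RESULT ==
["at(hall)", "key_at(k3,office)", "open(d_bay_office)", "open(d_hall_office)"]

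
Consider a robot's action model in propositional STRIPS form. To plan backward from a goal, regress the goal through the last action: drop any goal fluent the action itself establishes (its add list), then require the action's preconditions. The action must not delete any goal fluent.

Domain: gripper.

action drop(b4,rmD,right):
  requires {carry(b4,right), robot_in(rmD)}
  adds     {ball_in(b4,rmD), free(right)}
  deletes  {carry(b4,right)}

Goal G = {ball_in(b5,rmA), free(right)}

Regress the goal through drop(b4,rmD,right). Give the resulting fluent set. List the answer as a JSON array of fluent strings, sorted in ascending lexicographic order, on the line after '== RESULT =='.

Compute (G \ add) ∪ pre:
  G ∩ del = {}  (empty — regression defined)
  G \ add = {ball_in(b5,rmA), free(right)} \ {ball_in(b4,rmD), free(right)} = {ball_in(b5,rmA)}
  ∪ pre   = {ball_in(b5,rmA)} ∪ {carry(b4,right), robot_in(rmD)}
          = {ball_in(b5,rmA), carry(b4,right), robot_in(rmD)}

== RESULT ==
["ball_in(b5,rmA)", "carry(b4,right)", "robot_in(rmD)"]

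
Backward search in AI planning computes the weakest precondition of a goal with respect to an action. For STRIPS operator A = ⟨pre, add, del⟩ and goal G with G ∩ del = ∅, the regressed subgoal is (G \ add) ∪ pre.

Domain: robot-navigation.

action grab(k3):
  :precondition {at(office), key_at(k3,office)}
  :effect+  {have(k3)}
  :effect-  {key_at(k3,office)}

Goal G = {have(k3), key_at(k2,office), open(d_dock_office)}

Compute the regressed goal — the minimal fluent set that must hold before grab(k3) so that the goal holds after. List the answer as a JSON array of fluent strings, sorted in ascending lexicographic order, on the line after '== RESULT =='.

Compute (G \ add) ∪ pre:
  G ∩ del = {}  (empty — regression defined)
  G \ add = {have(k3), key_at(k2,office), open(d_dock_office)} \ {have(k3)} = {key_at(k2,office), open(d_dock_office)}
  ∪ pre   = {key_at(k2,office), open(d_dock_office)} ∪ {at(office), key_at(k3,office)}
          = {at(office), key_at(k2,office), key_at(k3,office), open(d_dock_office)}

== RESULT ==
["at(office)", "key_at(k2,office)", "key_at(k3,office)", "open(d_dock_office)"]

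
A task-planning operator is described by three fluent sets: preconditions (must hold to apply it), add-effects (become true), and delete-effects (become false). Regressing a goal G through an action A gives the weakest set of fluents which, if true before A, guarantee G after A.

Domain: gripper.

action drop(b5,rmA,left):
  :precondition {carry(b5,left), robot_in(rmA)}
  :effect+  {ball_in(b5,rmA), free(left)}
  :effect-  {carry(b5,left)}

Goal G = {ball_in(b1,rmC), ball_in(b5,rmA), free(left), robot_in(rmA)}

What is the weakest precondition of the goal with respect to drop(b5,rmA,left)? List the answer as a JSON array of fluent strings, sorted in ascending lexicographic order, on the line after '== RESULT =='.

Regress:
  G ∩ del = {}  (empty — regression defined)
  G \ add = {ball_in(b1,rmC), ball_in(b5,rmA), free(left), robot_in(rmA)} \ {ball_in(b5,rmA), free(left)} = {ball_in(b1,rmC), robot_in(rmA)}
  ∪ pre   = {ball_in(b1,rmC), robot_in(rmA)} ∪ {carry(b5,left), robot_in(rmA)}
          = {ball_in(b1,rmC), carry(b5,left), robot_in(rmA)}

== RESULT ==
["ball_in(b1,rmC)", "carry(b5,left)", "robot_in(rmA)"]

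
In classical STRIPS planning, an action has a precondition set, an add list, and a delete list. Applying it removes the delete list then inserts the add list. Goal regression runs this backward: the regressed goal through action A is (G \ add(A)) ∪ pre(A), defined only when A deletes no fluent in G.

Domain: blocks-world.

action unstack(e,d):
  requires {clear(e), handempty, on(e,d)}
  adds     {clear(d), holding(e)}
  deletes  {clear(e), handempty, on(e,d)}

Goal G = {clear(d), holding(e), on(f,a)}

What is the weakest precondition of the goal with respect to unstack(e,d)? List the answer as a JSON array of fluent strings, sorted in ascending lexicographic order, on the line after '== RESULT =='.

Regress:
  G ∩ del = {}  (empty — regression defined)
  G \ add = {clear(d), holding(e), on(f,a)} \ {clear(d), holding(e)} = {on(f,a)}
  ∪ pre   = {on(f,a)} ∪ {clear(e), handempty, on(e,d)}
          = {clear(e), handempty, on(e,d), on(f,a)}

== RESULT ==
["clear(e)", "handempty", "on(e,d)", "on(f,a)"]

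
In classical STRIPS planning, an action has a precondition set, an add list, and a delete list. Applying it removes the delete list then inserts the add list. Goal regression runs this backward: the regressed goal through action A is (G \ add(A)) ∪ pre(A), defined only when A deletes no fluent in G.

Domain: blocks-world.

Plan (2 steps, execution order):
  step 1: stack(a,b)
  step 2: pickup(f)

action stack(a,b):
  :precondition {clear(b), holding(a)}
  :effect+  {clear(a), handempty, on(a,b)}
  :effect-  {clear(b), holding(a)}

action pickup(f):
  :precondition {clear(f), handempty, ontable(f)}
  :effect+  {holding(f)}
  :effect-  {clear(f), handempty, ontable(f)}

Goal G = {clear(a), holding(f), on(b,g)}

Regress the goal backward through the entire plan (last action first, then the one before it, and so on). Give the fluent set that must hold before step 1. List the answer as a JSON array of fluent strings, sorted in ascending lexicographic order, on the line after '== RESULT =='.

Work backward from the goal:
  through step 2 (pickup(f)): drop {holding(f)}, keep {clear(a), on(b,g)}, require {clear(f), handempty, ontable(f)}
    → {clear(a), clear(f), handempty, on(b,g), ontable(f)}
  through step 1 (stack(a,b)): drop {clear(a), handempty}, keep {clear(f), on(b,g), ontable(f)}, require {clear(b), holding(a)}
    → {clear(b), clear(f), holding(a), on(b,g), ontable(f)}

== RESULT ==
["clear(b)", "clear(f)", "holding(a)", "on(b,g)", "ontable(f)"]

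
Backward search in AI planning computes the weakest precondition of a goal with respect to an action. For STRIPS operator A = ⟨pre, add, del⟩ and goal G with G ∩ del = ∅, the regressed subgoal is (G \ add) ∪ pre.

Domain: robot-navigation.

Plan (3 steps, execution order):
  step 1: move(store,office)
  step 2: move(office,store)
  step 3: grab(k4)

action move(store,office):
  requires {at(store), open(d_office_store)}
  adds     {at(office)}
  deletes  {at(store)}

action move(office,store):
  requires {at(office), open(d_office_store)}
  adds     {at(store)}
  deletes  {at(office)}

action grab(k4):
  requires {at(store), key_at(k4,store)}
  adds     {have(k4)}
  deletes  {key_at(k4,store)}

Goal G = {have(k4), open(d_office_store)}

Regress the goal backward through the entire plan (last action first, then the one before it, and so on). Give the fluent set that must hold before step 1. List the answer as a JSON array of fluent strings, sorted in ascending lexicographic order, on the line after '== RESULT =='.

Regress step by step:
  through step 3 (grab(k4)): drop {have(k4)}, keep {open(d_office_store)}, require {at(store), key_at(k4,store)}
    → {at(store), key_at(k4,store), open(d_office_store)}
  through step 2 (move(office,store)): drop {at(store)}, keep {key_at(k4,store), open(d_office_store)}, require {at(office), open(d_office_store)}
    → {at(office), key_at(k4,store), open(d_office_store)}
  through step 1 (move(store,office)): drop {at(office)}, keep {key_at(k4,store), open(d_office_store)}, require {at(store), open(d_office_store)}
    → {at(store), key_at(k4,store), open(d_office_store)}

== RESULT ==
["at(store)", "key_at(k4,store)", "open(d_office_store)"]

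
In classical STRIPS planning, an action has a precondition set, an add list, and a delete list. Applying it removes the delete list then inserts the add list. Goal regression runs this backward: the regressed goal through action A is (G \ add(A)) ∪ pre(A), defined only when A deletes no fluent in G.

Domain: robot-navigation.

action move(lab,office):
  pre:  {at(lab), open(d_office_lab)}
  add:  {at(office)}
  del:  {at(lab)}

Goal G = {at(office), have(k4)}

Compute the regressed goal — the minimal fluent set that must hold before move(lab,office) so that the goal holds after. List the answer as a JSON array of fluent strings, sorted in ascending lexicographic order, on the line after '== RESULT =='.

Regress:
  G ∩ del = {}  (empty — regression defined)
  G \ add = {at(office), have(k4)} \ {at(office)} = {have(k4)}
  ∪ pre   = {have(k4)} ∪ {at(lab), open(d_office_lab)}
          = {at(lab), have(k4), open(d_office_lab)}

== RESULT ==
["at(lab)", "have(k4)", "open(d_office_lab)"]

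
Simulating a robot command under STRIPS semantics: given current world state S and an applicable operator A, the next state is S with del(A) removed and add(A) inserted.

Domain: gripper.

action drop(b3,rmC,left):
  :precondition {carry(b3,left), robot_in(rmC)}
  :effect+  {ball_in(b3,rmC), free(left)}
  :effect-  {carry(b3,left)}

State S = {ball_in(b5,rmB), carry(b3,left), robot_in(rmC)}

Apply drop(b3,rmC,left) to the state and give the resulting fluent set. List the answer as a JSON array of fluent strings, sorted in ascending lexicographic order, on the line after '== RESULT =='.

Progress:
  pre ⊆ S: {carry(b3,left), robot_in(rmC)} ⊆ S  — applicable
  S \ del = {ball_in(b5,rmB), robot_in(rmC)}
  ∪ add   = {ball_in(b3,rmC), ball_in(b5,rmB), free(left), robot_in(rmC)}

== RESULT ==
["ball_in(b3,rmC)", "ball_in(b5,rmB)", "free(left)", "robot_in(rmC)"]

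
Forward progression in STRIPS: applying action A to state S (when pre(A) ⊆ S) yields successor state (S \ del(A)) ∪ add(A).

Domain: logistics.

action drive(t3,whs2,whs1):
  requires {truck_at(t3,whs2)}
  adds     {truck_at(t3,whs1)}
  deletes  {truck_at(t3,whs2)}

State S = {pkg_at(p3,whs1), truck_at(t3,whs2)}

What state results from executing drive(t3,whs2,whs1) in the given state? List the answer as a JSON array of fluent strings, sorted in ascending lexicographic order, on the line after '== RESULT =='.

Compute (S \ del) ∪ add:
  pre ⊆ S: {truck_at(t3,whs2)} ⊆ S  — applicable
  S \ del = {pkg_at(p3,whs1)}
  ∪ add   = {pkg_at(p3,whs1), truck_at(t3,whs1)}

== RESULT ==
["pkg_at(p3,whs1)", "truck_at(t3,whs1)"]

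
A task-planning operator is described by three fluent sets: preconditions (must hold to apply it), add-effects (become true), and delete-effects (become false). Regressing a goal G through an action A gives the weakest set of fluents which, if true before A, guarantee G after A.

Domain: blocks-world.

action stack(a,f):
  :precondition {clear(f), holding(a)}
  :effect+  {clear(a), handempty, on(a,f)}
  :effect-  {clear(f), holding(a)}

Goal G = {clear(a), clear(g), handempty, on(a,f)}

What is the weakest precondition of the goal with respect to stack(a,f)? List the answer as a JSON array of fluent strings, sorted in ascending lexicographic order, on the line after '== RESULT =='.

Regress:
  G ∩ del = {}  (empty — regression defined)
  G \ add = {clear(a), clear(g), handempty, on(a,f)} \ {clear(a), handempty, on(a,f)} = {clear(g)}
  ∪ pre   = {clear(g)} ∪ {clear(f), holding(a)}
          = {clear(f), clear(g), holding(a)}

== RESULT ==
["clear(f)", "clear(g)", "holding(a)"]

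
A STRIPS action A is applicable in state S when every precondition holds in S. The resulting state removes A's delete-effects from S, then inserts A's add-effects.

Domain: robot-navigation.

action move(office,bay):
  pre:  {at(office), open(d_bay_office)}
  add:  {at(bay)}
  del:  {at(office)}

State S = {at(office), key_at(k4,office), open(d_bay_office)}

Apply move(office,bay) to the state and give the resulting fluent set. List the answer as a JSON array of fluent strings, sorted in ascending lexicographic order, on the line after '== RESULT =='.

Compute (S \ del) ∪ add:
  pre ⊆ S: {at(office), open(d_bay_office)} ⊆ S  — applicable
  S \ del = {key_at(k4,office), open(d_bay_office)}
  ∪ add   = {at(bay), key_at(k4,office), open(d_bay_office)}

== RESULT ==
["at(bay)", "key_at(k4,office)", "open(d_bay_office)"]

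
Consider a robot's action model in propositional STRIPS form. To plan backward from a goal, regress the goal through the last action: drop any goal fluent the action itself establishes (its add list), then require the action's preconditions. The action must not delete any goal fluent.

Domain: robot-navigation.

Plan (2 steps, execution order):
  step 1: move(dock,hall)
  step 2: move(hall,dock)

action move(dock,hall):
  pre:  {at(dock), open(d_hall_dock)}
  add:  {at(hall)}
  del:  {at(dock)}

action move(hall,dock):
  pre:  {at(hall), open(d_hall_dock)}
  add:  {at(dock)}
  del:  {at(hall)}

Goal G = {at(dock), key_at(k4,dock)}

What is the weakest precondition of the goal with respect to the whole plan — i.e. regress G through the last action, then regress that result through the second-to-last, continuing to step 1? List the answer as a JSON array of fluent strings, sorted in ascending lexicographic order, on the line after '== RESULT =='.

Work backward from the goal:
  through step 2 (move(hall,dock)): drop {at(dock)}, keep {key_at(k4,dock)}, require {at(hall), open(d_hall_dock)}
    → {at(hall), key_at(k4,dock), open(d_hall_dock)}
  through step 1 (move(dock,hall)): drop {at(hall)}, keep {key_at(k4,dock), open(d_hall_dock)}, require {at(dock), open(d_hall_dock)}
    → {at(dock), key_at(k4,dock), open(d_hall_dock)}

== RESULT ==
["at(dock)", "key_at(k4,dock)", "open(d_hall_dock)"]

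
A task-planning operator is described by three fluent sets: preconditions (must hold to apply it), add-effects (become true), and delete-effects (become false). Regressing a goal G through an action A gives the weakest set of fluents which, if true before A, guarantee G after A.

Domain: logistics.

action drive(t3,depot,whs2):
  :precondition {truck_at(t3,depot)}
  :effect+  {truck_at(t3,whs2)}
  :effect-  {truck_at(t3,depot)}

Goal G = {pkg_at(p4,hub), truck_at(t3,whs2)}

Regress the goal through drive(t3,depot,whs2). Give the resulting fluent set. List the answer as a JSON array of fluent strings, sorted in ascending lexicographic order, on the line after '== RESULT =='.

Compute (G \ add) ∪ pre:
  G ∩ del = {}  (empty — regression defined)
  G \ add = {pkg_at(p4,hub), truck_at(t3,whs2)} \ {truck_at(t3,whs2)} = {pkg_at(p4,hub)}
  ∪ pre   = {pkg_at(p4,hub)} ∪ {truck_at(t3,depot)}
          = {pkg_at(p4,hub), truck_at(t3,depot)}

== RESULT ==
["pkg_at(p4,hub)", "truck_at(t3,depot)"]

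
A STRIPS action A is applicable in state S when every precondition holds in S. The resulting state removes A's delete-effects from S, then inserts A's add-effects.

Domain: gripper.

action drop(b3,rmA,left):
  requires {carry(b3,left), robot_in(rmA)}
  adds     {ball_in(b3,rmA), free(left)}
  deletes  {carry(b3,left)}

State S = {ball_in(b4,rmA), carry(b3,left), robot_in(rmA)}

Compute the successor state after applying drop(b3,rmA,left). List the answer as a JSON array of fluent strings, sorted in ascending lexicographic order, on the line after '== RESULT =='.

Progress:
  pre ⊆ S: {carry(b3,left), robot_in(rmA)} ⊆ S  — applicable
  S \ del = {ball_in(b4,rmA), robot_in(rmA)}
  ∪ add   = {ball_in(b3,rmA), ball_in(b4,rmA), free(left), robot_in(rmA)}

== RESULT ==
["ball_in(b3,rmA)", "ball_in(b4,rmA)", "free(left)", "robot_in(rmA)"]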